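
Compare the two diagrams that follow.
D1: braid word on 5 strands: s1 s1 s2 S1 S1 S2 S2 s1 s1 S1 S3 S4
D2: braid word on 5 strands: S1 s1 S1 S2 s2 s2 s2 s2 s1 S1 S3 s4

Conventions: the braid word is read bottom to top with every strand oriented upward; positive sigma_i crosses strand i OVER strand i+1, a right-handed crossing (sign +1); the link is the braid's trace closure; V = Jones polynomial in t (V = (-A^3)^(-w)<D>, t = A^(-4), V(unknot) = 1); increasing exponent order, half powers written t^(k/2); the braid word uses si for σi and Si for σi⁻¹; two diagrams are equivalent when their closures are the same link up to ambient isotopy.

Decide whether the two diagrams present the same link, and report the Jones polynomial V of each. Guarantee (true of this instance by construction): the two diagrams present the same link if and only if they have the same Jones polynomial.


equivalent: no
D1 (bracket -A^-18 + 2A^-14 - 2A^-10 + 3A^-6 - 2A^-2 + 2A^2 - A^6; 12 crossings at w = -2): V = -t^-3 + 2t^-2 - 2t^-1 + 3 - 2t + 2t^2 - t^3
V(D2) = t + t^3 - t^4  [12 crossings, <D> = -A^-10 + A^-6 + A^2, w = +2]
observation: V(t) takes 2 values over 2 diagrams, fixing the grouping


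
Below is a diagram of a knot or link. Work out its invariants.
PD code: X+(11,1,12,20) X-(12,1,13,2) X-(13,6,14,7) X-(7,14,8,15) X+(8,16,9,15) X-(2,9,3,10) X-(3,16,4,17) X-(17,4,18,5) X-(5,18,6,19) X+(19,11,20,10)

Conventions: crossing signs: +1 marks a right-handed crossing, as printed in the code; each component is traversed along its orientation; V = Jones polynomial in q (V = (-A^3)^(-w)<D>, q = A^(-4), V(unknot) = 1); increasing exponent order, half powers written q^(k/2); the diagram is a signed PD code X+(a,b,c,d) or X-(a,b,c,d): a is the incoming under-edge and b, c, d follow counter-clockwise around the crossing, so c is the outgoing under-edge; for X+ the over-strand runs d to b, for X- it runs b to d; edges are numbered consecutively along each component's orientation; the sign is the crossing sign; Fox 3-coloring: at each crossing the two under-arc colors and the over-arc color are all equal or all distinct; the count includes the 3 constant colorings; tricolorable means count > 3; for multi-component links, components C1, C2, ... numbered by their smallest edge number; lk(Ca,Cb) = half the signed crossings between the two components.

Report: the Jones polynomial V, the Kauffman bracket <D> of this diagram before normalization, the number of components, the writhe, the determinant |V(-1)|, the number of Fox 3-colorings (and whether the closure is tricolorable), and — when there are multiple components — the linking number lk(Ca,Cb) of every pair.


V(q) = -q^-4 + q^-3 + q^-1
bracket: A^-8 + 1 - A^4, w = -4
1 component, writhe -4, over 10 crossings
det 3, colorings 9 of 3^10 — tricolorable
observation: V spans 3 powers of q: at least 3 crossings in any diagram


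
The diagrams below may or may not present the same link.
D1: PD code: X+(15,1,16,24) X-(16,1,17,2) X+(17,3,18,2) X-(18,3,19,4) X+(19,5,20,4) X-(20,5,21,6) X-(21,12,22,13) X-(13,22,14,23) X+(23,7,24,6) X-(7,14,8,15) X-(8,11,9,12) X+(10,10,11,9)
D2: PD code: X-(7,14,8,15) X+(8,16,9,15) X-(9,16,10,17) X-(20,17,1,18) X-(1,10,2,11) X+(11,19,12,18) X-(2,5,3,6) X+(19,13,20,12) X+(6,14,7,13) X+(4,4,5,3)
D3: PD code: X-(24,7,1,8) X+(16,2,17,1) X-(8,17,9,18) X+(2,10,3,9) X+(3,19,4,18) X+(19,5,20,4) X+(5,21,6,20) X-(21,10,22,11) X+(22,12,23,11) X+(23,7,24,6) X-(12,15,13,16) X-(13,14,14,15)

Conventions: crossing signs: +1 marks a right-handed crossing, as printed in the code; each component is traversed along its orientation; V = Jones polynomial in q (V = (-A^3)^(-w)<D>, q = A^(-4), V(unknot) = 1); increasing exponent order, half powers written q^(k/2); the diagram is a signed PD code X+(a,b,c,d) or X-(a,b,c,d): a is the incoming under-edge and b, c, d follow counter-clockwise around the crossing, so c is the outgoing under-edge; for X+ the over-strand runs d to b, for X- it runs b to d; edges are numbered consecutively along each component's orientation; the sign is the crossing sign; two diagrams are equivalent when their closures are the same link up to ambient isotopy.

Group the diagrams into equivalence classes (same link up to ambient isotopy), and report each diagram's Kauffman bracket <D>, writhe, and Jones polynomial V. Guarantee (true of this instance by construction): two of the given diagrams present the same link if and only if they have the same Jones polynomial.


grouping into links: {D1} | {D2} | {D3}
V(D1) = -q^-4 + q^-3 + q^-1  (w -2, c 12, <D> = A^-2 + A^6 - A^10)
V(D2) = 1  [10 crossings, <D> = 1, w = 0]
D3 (bracket -A^-18 + A^-14 - A^-10 + 2A^-6 - A^-2 + A^2; 12 crossings at w = +2): V = q - q^2 + 2q^3 - q^4 + q^5 - q^6
why: 3 classes among 3 diagrams; unequal V(q) rules out equality


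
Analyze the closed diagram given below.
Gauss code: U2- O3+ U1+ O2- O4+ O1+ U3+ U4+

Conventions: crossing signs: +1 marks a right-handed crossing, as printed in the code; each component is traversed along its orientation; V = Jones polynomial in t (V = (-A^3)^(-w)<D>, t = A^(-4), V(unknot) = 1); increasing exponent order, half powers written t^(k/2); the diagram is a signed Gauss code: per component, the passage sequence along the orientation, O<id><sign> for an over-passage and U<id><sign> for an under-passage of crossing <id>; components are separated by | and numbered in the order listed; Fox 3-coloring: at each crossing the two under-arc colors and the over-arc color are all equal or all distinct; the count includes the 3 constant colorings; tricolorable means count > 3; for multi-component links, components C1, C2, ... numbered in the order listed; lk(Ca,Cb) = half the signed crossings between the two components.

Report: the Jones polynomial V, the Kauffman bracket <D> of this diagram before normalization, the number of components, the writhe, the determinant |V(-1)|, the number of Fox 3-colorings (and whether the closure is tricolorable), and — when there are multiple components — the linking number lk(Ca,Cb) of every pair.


V = 1
<D> = A^6 (w = +2)
1 component over 4 crossings, w = +2
3 Fox colorings among 3^4, |V(-1)| = 1: not tricolorable
why: |V(-1)| = 1: so not tricolorable, since 3 does not divide 1


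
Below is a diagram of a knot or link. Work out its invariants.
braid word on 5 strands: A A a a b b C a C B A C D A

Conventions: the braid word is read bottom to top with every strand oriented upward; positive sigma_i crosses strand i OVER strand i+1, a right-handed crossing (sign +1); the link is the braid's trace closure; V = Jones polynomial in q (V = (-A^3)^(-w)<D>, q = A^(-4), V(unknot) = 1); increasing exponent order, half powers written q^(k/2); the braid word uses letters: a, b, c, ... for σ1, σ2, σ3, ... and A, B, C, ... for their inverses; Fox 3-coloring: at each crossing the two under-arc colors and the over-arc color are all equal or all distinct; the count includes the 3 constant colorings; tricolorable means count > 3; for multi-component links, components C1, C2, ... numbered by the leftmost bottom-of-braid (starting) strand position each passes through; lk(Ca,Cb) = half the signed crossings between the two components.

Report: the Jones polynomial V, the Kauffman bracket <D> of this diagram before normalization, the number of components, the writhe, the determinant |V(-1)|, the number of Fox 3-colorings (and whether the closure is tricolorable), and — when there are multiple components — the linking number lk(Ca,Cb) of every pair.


V = q^-5 - 2q^-4 + 2q^-3 - 2q^-2 + 2q^-1 - 1 + q
<D> = A^-16 - A^-12 + 2A^-8 - 2A^-4 + 2 - 2A^4 + A^8 (w = -4)
1 component over 14 crossings, w = -4
3 Fox colorings among 3^14, |V(-1)| = 11: not tricolorable
why: w = -4 shifts under R1 moves; the (-A^3)^(4) factor cancels that in V


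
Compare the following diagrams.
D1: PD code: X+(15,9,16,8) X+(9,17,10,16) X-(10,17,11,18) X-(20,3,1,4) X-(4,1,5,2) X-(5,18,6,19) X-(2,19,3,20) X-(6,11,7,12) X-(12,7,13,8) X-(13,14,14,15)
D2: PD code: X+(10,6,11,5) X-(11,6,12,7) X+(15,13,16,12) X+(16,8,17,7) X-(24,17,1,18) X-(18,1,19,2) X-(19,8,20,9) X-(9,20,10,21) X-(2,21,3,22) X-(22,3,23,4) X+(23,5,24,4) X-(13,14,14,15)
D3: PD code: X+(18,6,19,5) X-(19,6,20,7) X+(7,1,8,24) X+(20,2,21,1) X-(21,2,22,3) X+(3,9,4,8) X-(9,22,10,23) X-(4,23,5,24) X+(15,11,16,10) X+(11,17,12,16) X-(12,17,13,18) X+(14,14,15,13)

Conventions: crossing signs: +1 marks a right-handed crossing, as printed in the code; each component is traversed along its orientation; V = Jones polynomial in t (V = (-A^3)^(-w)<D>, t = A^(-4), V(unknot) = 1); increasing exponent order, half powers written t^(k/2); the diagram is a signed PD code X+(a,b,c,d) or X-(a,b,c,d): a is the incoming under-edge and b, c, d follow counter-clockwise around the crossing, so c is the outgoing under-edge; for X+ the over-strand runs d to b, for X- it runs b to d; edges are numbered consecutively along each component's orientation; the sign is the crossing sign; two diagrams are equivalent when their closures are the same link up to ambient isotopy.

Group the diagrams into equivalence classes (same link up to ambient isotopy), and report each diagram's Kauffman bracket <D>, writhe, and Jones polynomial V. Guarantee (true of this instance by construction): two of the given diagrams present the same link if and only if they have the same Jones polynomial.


grouping into links: {D1} | {D2} | {D3}
V(D1) = -t^-4 + t^-3 + t^-1  (w -6, c 10, <D> = A^-14 + A^-6 - A^-2)
D2 (bracket A^-8 - A^-4 + 2 - A^4 + A^8 - A^12; 12 crossings at w = -4): V = -t^-6 + t^-5 - t^-4 + 2t^-3 - t^-2 + t^-1
V(D3) = 1  (w +2, c 12, <D> = A^6)
key observation: 3 values of V(t) split the 3 diagrams


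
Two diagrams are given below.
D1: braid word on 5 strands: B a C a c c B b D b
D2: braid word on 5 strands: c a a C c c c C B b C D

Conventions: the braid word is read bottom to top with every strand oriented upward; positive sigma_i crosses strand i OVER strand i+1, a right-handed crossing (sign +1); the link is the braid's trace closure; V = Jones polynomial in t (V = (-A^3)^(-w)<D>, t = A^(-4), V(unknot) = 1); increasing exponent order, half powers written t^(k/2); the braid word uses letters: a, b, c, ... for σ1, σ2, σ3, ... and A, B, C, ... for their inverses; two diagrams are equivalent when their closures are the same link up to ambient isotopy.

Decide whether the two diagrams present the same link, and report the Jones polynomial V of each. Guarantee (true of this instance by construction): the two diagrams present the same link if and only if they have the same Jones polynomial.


equivalent: yes
D1 (bracket A^-6 + A^-2 + A^2 + A^6; 10 crossings at w = +2): V = 1 + t + t^2 + t^3
V(D2) = 1 + t + t^2 + t^3  (w +2, c 12, <D> = A^-6 + A^-2 + A^2 + A^6)
key observation: one V(t) for all 2 diagrams — one class (guaranteed)


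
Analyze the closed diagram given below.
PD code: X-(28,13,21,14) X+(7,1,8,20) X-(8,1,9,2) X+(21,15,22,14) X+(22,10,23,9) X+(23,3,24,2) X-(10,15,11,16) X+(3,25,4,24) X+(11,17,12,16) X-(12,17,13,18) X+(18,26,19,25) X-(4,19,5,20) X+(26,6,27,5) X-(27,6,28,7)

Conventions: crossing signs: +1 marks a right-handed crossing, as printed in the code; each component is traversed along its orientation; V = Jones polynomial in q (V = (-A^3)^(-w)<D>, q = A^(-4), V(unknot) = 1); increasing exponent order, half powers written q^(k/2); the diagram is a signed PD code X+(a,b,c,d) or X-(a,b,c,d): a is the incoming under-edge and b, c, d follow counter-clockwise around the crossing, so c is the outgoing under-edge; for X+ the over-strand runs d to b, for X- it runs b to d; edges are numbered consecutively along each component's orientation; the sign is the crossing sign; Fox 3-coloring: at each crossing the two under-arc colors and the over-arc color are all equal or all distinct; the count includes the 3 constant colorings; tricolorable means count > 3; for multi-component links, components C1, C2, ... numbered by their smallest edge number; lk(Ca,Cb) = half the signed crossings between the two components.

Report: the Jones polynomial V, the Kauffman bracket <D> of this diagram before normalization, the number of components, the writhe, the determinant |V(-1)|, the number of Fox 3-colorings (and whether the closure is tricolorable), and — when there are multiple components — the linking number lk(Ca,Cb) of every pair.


V(q) = -q^(1/2) + q^(3/2) - q^(5/2) - q^(9/2)
bracket: -A^-12 - A^-4 + 1 - A^4, w = +2
2 components, writhe +2, over 14 crossings
lk(C1,C2) = +2
det 4, colorings 3 of 3^14 — not tricolorable
observation: span 4 respects span(V) <= c + mu - 1 = 15 for this 2-component diagram


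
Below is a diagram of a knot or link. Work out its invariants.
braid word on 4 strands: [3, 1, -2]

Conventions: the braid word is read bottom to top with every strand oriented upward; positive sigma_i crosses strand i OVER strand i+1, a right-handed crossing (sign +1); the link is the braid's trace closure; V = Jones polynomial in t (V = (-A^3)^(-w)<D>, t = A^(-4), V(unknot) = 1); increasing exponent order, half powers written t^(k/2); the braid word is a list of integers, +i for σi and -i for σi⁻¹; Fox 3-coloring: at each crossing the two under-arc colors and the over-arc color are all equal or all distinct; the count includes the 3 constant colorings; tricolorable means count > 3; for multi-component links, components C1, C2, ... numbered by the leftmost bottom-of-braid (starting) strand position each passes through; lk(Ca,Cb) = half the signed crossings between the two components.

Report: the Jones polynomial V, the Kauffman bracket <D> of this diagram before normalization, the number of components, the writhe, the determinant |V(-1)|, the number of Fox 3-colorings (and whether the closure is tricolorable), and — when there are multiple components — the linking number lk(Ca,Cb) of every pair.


V = 1
<D> = -A^3 (w = +1)
1 component over 3 crossings, w = +1
3 Fox colorings among 3^3, |V(-1)| = 1: not tricolorable
why: det 1 = |V(-1)|; not divisible by 3, so not tricolorable


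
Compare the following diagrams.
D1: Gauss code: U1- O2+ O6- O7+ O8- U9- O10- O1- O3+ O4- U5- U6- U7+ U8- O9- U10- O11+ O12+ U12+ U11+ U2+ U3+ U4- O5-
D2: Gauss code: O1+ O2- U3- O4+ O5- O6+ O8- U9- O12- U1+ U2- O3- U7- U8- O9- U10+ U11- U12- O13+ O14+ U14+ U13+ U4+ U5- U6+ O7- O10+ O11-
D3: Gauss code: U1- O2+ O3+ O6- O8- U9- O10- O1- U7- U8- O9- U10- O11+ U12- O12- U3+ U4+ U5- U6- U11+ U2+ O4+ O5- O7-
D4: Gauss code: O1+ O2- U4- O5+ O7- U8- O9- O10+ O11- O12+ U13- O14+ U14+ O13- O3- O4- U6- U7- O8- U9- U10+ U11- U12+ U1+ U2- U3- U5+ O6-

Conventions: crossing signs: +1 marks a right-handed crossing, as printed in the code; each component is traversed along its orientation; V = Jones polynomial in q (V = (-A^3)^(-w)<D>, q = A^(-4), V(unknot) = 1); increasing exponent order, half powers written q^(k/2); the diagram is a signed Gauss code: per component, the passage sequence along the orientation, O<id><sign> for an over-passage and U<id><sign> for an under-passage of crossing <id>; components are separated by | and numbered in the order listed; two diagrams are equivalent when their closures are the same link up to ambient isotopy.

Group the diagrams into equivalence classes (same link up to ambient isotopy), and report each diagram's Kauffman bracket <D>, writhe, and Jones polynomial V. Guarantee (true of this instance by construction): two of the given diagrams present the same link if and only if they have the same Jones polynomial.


grouping into links: {D1, D2, D3, D4}
V(D1) = -q^-6 + q^-5 - q^-4 + 2q^-3 - q^-2 + q^-1  (w -2, c 12, <D> = A^-2 - A^2 + 2A^6 - A^10 + A^14 - A^18)
D2 (bracket A^-2 - A^2 + 2A^6 - A^10 + A^14 - A^18; 14 crossings at w = -2): V = -q^-6 + q^-5 - q^-4 + 2q^-3 - q^-2 + q^-1
V(D3) = -q^-6 + q^-5 - q^-4 + 2q^-3 - q^-2 + q^-1  (w -4, c 12, <D> = A^-8 - A^-4 + 2 - A^4 + A^8 - A^12)
V(D4) = -q^-6 + q^-5 - q^-4 + 2q^-3 - q^-2 + q^-1  [14 crossings, <D> = A^-8 - A^-4 + 2 - A^4 + A^8 - A^12, w = -4]
why: all 4 diagrams share one V(q), hence one class


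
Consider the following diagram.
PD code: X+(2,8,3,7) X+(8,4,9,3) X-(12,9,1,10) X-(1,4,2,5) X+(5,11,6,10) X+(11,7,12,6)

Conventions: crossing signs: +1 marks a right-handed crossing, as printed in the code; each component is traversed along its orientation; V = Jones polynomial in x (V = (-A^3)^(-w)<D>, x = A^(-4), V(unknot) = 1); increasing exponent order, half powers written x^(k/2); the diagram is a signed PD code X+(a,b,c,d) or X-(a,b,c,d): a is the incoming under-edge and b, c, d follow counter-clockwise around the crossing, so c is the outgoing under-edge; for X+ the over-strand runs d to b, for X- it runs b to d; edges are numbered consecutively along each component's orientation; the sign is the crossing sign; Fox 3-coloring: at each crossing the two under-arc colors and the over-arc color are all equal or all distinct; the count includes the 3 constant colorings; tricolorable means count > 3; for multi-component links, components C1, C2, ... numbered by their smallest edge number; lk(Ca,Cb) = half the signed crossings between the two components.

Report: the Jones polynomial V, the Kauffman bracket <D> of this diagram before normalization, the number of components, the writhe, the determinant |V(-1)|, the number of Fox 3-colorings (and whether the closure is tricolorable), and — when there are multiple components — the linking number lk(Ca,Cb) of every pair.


V = x + x^3 - x^4
<D> = -A^-10 + A^-6 + A^2 (w = +2)
1 component over 6 crossings, w = +2
9 Fox colorings among 3^6, |V(-1)| = 3: tricolorable
why: |V(-1)| = 3: so tricolorable, since 3 divides 3


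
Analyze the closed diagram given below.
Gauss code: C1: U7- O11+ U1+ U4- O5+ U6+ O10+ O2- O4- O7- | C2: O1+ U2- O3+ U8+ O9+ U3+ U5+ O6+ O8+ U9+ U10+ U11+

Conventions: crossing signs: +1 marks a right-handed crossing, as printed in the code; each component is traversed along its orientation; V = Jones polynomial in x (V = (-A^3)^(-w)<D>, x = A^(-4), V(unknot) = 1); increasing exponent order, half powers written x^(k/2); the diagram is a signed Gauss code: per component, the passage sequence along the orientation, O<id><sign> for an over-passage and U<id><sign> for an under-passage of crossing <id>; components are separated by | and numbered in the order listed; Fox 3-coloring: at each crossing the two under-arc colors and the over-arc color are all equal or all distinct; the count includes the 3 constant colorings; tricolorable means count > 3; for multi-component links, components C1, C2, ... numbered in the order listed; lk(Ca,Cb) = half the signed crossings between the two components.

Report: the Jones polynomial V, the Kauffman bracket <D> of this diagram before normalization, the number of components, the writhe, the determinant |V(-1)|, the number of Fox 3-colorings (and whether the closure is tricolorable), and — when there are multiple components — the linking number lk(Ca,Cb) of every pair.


V = -x^(5/2) - x^(9/2) - x^(13/2) + x^(15/2)
<D> = -A^-15 + A^-11 + A^-3 + A^5 (w = +5)
2 components over 11 crossings, w = +5
lk(C1,C2): +2
3 Fox colorings among 3^11, |V(-1)| = 4: not tricolorable
why: |V(-1)| = 4: so not tricolorable, since 3 does not divide 4


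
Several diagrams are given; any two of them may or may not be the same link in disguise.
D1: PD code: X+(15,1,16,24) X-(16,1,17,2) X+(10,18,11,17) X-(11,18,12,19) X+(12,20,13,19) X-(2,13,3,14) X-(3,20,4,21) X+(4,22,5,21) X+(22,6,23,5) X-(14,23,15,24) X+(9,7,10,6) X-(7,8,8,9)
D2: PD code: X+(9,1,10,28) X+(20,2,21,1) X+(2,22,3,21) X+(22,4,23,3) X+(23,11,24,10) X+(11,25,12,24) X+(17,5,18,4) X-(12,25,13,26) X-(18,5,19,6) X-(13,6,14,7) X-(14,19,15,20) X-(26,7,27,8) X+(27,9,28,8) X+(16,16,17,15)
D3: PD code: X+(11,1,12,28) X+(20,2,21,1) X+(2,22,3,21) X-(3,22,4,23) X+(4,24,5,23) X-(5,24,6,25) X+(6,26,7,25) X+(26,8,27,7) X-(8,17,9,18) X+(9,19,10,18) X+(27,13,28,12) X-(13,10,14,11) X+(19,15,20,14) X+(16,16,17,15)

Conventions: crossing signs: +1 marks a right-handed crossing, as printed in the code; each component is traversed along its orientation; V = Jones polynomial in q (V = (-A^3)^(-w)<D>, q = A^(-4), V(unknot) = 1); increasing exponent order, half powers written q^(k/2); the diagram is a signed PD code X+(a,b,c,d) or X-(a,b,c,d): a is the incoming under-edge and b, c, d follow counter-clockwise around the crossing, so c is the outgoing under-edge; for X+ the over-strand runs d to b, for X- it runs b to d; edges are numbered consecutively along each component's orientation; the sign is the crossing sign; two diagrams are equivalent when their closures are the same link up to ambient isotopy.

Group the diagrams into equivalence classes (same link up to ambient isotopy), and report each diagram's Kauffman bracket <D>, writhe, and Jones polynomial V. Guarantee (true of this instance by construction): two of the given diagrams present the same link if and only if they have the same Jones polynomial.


grouping into links: {D1} | {D2, D3}
V(D1) = q^-2 - q^-1 + 1 - q + q^2  (w 0, c 12, <D> = A^-8 - A^-4 + 1 - A^4 + A^8)
D2 (bracket -A^-12 + A^-8 - A^-4 + 2 - A^4 + A^8; 14 crossings at w = +4): V = q - q^2 + 2q^3 - q^4 + q^5 - q^6
D3 (bracket -A^-6 + A^-2 - A^2 + 2A^6 - A^10 + A^14; 14 crossings at w = +6): V = q - q^2 + 2q^3 - q^4 + q^5 - q^6
why: comparing 3 Jones polynomials yields 2 groups


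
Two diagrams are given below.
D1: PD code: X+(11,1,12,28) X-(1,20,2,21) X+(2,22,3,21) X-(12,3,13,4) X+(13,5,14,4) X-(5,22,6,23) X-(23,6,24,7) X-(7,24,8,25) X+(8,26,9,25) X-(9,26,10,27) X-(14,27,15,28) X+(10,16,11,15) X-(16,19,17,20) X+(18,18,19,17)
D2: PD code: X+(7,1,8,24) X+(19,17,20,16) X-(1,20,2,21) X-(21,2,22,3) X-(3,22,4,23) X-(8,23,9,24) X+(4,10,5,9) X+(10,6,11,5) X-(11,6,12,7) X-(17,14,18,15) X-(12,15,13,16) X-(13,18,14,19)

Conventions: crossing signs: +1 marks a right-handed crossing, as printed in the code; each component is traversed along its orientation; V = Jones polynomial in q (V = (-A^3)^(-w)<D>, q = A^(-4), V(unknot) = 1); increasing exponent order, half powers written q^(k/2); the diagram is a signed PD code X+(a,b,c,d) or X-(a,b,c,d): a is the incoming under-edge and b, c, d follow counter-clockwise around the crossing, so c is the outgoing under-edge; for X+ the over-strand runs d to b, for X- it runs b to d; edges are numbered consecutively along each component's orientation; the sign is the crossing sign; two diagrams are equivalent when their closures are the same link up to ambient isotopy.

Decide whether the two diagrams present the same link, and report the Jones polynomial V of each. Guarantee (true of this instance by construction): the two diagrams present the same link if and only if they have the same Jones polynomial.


equivalent: yes
D1 (bracket A^-2 + A^6 - A^10; 14 crossings at w = -2): V = -q^-4 + q^-3 + q^-1
V(D2) = -q^-4 + q^-3 + q^-1  [12 crossings, <D> = A^-8 + 1 - A^4, w = -4]
observation: from 14 to 12 crossings by R-moves: one link, two diagrams


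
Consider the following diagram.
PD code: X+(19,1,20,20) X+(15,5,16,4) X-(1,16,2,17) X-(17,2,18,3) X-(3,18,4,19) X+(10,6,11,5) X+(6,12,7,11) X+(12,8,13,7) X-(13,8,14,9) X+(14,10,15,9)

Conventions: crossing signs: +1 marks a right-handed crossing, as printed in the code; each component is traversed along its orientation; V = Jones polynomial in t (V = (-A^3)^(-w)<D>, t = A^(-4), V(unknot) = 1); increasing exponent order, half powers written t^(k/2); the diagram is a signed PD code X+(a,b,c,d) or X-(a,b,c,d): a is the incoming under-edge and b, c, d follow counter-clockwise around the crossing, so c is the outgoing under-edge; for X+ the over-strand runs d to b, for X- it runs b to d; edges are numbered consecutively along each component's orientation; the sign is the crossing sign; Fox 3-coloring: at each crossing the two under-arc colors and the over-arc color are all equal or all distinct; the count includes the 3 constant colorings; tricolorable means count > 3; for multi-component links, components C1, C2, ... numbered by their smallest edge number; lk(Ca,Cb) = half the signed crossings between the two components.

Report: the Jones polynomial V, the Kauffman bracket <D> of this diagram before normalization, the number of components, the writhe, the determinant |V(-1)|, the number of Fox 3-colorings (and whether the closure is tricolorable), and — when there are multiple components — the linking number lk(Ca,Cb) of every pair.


V = -t^-3 + t^-2 - t^-1 + 3 - t + t^2 - t^3
<D> = -A^-6 + A^-2 - A^2 + 3A^6 - A^10 + A^14 - A^18 (w = +2)
1 component over 10 crossings, w = +2
27 Fox colorings among 3^10, |V(-1)| = 9: tricolorable
why: w = +2 (over 10 crossings) is diagram-only; (-A^3)^(-2) removes it from V


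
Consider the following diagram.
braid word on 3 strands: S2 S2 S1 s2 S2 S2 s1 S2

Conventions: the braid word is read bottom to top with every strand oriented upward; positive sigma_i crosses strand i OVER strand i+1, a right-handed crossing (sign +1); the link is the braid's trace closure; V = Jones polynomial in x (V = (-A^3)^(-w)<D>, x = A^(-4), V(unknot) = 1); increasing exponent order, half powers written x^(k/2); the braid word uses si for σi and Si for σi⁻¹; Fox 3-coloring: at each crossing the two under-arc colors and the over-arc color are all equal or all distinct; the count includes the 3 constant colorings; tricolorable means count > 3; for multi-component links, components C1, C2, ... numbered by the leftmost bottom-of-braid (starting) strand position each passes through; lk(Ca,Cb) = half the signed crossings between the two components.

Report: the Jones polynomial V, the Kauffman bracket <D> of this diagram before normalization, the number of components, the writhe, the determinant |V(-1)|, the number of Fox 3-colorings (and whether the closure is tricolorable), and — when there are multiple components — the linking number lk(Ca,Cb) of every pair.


V = -x^-4 + x^-3 + x^-1
<D> = A^-8 + 1 - A^4 (w = -4)
1 component over 8 crossings, w = -4
9 Fox colorings among 3^8, |V(-1)| = 3: tricolorable
why: the word shrinks to σ2⁻¹ σ2⁻¹ σ1⁻¹ σ2⁻¹ σ1 σ2⁻¹ after cancelling


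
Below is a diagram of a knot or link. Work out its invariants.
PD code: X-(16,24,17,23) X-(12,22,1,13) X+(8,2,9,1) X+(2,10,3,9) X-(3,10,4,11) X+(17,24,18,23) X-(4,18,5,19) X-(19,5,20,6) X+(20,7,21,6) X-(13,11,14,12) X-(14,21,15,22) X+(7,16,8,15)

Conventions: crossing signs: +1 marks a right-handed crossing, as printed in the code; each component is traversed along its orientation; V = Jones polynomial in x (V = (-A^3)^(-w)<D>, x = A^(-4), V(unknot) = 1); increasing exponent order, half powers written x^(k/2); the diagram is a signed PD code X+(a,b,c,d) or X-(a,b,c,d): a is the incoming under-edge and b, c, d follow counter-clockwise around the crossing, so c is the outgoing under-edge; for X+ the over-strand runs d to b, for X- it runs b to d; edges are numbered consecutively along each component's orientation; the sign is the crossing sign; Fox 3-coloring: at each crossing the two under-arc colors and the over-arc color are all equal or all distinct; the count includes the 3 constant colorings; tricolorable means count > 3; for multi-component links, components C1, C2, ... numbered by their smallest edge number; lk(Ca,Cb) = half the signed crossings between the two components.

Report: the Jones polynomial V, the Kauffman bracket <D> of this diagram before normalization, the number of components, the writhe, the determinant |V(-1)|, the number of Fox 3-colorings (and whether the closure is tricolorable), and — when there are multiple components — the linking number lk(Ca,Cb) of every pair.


Jones polynomial: V(x) = x^-3 + x^-2 + x^-1 + 1
<D> = A^-6 + A^-2 + A^2 + A^6; writhe -2
components 3, writhe -2 (12 crossings)
linking number lk(C1,C2) = -1
lk(C1,C3): 0
lk(C2,C3) = 0
3-colorings: 9 of 3^13, det 0 — tricolorable
note: det 0 = |V(-1)|; divisible by 3, so tricolorable


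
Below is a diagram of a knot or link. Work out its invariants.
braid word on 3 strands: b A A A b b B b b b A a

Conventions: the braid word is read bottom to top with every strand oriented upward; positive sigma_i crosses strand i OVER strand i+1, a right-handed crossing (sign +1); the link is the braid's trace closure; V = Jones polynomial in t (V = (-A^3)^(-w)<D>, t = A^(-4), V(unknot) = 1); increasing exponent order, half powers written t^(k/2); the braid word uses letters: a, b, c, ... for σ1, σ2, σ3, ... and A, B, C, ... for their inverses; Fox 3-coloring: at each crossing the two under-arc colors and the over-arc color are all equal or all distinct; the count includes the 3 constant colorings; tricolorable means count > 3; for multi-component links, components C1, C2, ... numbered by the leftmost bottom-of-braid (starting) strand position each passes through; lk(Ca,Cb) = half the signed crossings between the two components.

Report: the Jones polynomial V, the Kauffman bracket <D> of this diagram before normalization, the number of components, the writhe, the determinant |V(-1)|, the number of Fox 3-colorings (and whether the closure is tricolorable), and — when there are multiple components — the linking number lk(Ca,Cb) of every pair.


Jones polynomial: V(t) = -t^-2 + t^-1 - 1 + 3t - 2t^2 + 3t^3 - 2t^4 + t^5 - t^6
<D> = -A^-18 + A^-14 - 2A^-10 + 3A^-6 - 2A^-2 + 3A^2 - A^6 + A^10 - A^14; writhe +2
components 1, writhe +2 (12 crossings)
3-colorings: 9 of 3^12, det 15 — tricolorable
note: det 15 = |V(-1)|; divisible by 3, so tricolorable


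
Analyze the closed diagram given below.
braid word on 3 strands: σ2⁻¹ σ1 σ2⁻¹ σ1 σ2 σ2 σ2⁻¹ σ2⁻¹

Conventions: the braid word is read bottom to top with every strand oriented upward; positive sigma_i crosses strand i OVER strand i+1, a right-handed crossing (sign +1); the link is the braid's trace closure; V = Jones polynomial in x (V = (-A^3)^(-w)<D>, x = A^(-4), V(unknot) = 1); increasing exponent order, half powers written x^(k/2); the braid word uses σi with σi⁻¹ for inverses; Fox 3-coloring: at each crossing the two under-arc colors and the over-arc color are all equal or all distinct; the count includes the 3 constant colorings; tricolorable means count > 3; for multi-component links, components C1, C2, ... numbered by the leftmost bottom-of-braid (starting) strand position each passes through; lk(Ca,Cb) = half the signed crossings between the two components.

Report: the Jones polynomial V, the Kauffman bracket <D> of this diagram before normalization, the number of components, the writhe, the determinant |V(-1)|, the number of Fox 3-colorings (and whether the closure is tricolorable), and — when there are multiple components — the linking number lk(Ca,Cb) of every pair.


Jones polynomial: V(x) = x^-2 - x^-1 + 1 - x + x^2
<D> = A^-8 - A^-4 + 1 - A^4 + A^8; writhe 0
components 1, writhe 0 (8 crossings)
3-colorings: 3 of 3^8, det 5 — not tricolorable
note: w = 0 (over 8 crossings) is diagram-only; (-A^3)^(0) removes it from V


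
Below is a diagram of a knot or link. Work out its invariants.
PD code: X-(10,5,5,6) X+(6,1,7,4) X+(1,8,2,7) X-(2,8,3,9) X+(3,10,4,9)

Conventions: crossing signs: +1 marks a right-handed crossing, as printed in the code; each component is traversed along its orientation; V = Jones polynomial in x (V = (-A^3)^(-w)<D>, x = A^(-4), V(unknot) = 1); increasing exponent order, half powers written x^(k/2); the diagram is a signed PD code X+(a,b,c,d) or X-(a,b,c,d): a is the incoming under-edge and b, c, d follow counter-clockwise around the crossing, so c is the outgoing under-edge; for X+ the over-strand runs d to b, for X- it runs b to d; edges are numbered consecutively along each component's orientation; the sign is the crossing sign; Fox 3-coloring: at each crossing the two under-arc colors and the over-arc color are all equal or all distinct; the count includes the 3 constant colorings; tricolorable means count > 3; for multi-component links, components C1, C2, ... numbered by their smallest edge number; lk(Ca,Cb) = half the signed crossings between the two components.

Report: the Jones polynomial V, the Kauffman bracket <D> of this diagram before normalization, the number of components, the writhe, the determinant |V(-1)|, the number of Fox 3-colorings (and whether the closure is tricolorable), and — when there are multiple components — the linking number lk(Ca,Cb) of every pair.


V(x) = -x^(1/2) - x^(5/2)
bracket: A^-7 + A, w = +1
2 components, writhe +1, over 5 crossings
lk(C1,C2) = +1
det 2, colorings 3 of 3^5 — not tricolorable
observation: span 2 respects span(V) <= c + mu - 1 = 6 for this 2-component diagram


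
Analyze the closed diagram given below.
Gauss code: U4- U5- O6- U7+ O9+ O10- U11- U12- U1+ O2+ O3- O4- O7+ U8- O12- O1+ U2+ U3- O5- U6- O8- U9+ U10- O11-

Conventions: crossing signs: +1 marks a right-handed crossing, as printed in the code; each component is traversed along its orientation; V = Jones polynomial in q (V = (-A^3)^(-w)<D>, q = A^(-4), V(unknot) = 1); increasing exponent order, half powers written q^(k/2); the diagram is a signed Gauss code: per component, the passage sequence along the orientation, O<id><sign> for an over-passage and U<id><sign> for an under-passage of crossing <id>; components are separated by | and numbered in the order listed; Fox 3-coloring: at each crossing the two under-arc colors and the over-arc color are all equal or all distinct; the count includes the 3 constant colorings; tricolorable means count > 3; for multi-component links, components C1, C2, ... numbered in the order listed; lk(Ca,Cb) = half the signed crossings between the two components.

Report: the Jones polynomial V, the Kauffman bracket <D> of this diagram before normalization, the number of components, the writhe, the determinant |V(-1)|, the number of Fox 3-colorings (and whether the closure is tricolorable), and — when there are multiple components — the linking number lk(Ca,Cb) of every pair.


V = -q^-6 + q^-5 - q^-4 + 2q^-3 - q^-2 + q^-1
<D> = A^-8 - A^-4 + 2 - A^4 + A^8 - A^12 (w = -4)
1 component over 12 crossings, w = -4
3 Fox colorings among 3^12, |V(-1)| = 7: not tricolorable
why: w = -4 shifts under R1 moves; the (-A^3)^(4) factor cancels that in V


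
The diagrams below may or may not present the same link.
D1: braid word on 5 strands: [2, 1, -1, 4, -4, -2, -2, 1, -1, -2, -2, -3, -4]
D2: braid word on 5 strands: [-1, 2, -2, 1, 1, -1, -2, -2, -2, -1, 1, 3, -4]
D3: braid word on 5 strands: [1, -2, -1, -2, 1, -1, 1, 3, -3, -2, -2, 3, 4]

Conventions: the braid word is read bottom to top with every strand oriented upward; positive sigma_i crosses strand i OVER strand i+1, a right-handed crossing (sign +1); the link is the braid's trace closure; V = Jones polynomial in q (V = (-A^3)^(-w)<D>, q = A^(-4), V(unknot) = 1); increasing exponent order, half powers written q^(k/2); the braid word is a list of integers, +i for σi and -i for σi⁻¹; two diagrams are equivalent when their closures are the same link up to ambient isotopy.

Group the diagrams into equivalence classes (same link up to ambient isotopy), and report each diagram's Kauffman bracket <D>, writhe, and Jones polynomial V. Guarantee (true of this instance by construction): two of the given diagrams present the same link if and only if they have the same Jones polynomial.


classes: {D1, D2, D3}
V(D1) = q^(-9/2) - q^(-5/2) - q^(-3/2) - q^(-1/2)  [13 crossings, <D> = A^-13 + A^-9 + A^-5 - A^3, w = -5]
D2 (bracket A^-7 + A^-3 + A - A^9; 13 crossings at w = -3): V = q^(-9/2) - q^(-5/2) - q^(-3/2) - q^(-1/2)
V(D3) = q^(-9/2) - q^(-5/2) - q^(-3/2) - q^(-1/2)  (w -1, c 13, <D> = A^-1 + A^3 + A^7 - A^15)
insight: all 3 diagrams share one V(q), hence one class


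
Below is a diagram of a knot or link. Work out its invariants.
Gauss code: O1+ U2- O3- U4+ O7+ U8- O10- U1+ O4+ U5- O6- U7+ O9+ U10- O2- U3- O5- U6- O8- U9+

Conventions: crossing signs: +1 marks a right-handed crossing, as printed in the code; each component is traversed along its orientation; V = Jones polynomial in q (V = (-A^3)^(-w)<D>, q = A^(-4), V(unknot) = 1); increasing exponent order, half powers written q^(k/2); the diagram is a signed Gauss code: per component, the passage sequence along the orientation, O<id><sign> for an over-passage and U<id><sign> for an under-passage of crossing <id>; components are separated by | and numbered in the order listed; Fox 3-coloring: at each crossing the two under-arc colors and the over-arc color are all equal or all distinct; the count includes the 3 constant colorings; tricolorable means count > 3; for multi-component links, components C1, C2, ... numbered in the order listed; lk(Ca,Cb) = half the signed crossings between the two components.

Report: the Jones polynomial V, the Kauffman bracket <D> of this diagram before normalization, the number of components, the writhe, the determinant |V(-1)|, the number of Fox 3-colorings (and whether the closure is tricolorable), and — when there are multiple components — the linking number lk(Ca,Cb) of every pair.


V(q) = q^-7 - 4q^-6 + 8q^-5 - 12q^-4 + 15q^-3 - 16q^-2 + 15q^-1 - 11 + 8q - 4q^2 + q^3
bracket: A^-18 - 4A^-14 + 8A^-10 - 11A^-6 + 15A^-2 - 16A^2 + 15A^6 - 12A^10 + 8A^14 - 4A^18 + A^22, w = -2
1 component, writhe -2, over 10 crossings
det 95, colorings 3 of 3^10 — not tricolorable
observation: |V(-1)| = 95: so not tricolorable, since 3 does not divide 95


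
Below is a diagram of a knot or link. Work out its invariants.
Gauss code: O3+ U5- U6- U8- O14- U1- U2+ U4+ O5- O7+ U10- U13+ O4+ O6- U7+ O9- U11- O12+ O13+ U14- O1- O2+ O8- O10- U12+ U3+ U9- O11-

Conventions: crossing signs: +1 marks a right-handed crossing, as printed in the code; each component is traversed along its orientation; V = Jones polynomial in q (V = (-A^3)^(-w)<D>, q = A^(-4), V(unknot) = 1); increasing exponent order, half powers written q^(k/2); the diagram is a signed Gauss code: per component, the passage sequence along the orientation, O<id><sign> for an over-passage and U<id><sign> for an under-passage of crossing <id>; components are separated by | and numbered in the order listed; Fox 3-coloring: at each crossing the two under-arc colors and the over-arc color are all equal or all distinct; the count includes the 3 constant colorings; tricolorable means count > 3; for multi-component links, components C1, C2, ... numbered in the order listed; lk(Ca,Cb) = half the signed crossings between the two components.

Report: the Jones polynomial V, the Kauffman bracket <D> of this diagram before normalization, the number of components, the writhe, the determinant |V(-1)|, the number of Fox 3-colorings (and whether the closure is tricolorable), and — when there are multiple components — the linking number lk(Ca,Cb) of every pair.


V = -q^-5 + q^-4 - q^-3 + 2q^-2 - q^-1 + 2 - q
<D> = -A^-10 + 2A^-6 - A^-2 + 2A^2 - A^6 + A^10 - A^14 (w = -2)
1 component over 14 crossings, w = -2
9 Fox colorings among 3^14, |V(-1)| = 9: tricolorable
why: |V(-1)| = 9: so tricolorable, since 3 divides 9


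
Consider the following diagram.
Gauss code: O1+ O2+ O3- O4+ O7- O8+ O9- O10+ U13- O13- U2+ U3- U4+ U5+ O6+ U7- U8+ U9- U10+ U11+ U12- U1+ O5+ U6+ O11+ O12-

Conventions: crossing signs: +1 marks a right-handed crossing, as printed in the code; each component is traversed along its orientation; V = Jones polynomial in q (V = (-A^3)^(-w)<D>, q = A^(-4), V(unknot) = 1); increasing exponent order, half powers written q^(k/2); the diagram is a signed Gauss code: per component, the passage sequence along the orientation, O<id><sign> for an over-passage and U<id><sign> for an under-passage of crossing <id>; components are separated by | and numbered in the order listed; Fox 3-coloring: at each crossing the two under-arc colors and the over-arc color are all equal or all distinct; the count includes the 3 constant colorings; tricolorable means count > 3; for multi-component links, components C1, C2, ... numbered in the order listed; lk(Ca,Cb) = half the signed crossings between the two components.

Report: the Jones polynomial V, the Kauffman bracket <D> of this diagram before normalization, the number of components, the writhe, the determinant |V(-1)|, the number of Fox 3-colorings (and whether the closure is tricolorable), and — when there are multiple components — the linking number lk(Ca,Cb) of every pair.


V = q + q^3 - q^4
<D> = A^-7 - A^-3 - A^5 (w = +3)
1 component over 13 crossings, w = +3
9 Fox colorings among 3^13, |V(-1)| = 3: tricolorable
why: |V(-1)| = 3: so tricolorable, since 3 divides 3
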